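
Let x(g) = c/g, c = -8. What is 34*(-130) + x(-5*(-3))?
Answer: -66308/15 ≈ -4420.5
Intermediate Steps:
x(g) = -8/g
34*(-130) + x(-5*(-3)) = 34*(-130) - 8/((-5*(-3))) = -4420 - 8/15 = -66308/15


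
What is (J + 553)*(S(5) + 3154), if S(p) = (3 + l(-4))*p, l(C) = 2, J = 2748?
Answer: 10493879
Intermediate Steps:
S(p) = 5*p (S(p) = (3 + 2)*p = 5*p)
(J + 553)*(S(5) + 3154) = (2748 + 553)*(5*5 + 3154) = 3301*(25 + 3154) = 3301*3179 = 10493879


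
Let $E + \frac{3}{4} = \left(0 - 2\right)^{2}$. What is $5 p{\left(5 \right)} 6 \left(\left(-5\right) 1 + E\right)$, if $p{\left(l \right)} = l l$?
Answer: $- \frac{2625}{2} \approx -1312.5$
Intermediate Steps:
$p{\left(l \right)} = l^{2}$
$E = \frac{13}{4}$ ($E = - \frac{3}{4} + \left(0 - 2\right)^{2} = - \frac{3}{4} + \left(-2\right)^{2} = - \frac{3}{4} + 4 = \frac{13}{4} \approx 3.25$)
$5 p{\left(5 \right)} 6 \left(\left(-5\right) 1 + E\right) = 5 \cdot 5^{2} \cdot 6 \left(\left(-5\right) 1 + \frac{13}{4}\right) = 5 \cdot 25 \cdot 6 \left(-5 + \frac{13}{4}\right) = 125 \cdot 6 \left(- \frac{7}{4}\right) = 125 \left(- \frac{21}{2}\right) = - \frac{2625}{2}$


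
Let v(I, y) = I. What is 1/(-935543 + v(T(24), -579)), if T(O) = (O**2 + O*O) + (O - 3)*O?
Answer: -1/933887 ≈ -1.0708e-6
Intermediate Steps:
T(O) = 2*O**2 + O*(-3 + O) (T(O) = (O**2 + O**2) + (-3 + O)*O = 2*O**2 + O*(-3 + O))
1/(-935543 + v(T(24), -579)) = 1/(-935543 + 3*24*(-1 + 24)) = 1/(-935543 + 3*24*23) = 1/(-935543 + 1656) = 1/(-933887) = -1/933887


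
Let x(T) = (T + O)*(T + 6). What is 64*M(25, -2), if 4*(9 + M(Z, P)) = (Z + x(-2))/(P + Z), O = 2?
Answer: -12848/23 ≈ -558.61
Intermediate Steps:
x(T) = (2 + T)*(6 + T) (x(T) = (T + 2)*(T + 6) = (2 + T)*(6 + T))
M(Z, P) = -9 + Z/(4*(P + Z)) (M(Z, P) = -9 + ((Z + (12 + (-2)² + 8*(-2)))/(P + Z))/4 = -9 + ((Z + (12 + 4 - 16))/(P + Z))/4 = -9 + ((Z + 0)/(P + Z))/4 = -9 + (Z/(P + Z))/4 = -9 + Z/(4*(P + Z)))
64*M(25, -2) = 64*((-9*(-2) - 35/4*25)/(-2 + 25)) = 64*((18 - 875/4)/23) = 64*((1/23)*(-803/4)) = 64*(-803/92) = -12848/23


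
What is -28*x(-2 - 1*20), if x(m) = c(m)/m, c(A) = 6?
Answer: 84/11 ≈ 7.6364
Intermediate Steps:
x(m) = 6/m
-28*x(-2 - 1*20) = -168/(-2 - 1*20) = -168/(-2 - 20) = -168/(-22) = -168*(-1)/22 = -28*(-3/11) = 84/11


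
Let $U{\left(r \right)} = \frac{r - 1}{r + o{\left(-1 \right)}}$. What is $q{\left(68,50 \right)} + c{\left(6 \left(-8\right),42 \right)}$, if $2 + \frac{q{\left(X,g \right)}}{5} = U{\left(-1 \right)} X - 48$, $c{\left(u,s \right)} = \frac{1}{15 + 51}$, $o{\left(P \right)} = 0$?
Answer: $\frac{28381}{66} \approx 430.02$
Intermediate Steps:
$c{\left(u,s \right)} = \frac{1}{66}$
$U{\left(r \right)} = \frac{-1 + r}{r}$ ($U{\left(r \right)} = \frac{r - 1}{r + 0} = \frac{-1 + r}{r}$)
$q{\left(X,g \right)} = -250 + 10 X$ ($q{\left(X,g \right)} = -10 + 5 \left(\frac{-1 - 1}{-1} X - 48\right) = -10 + 5 \left(\left(-1\right) \left(-2\right) X - 48\right) = -10 + 5 \left(2 X - 48\right) = -10 + 5 \left(-48 + 2 X\right) = -10 + \left(-240 + 10 X\right) = -250 + 10 X$)
$q{\left(68,50 \right)} + c{\left(6 \left(-8\right),42 \right)} = \left(-250 + 10 \cdot 68\right) + \frac{1}{66} = \left(-250 + 680\right) + \frac{1}{66} = 430 + \frac{1}{66} = \frac{28381}{66}$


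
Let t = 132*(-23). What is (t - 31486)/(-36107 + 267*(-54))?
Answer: 34522/50525 ≈ 0.68327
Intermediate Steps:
t = -3036
(t - 31486)/(-36107 + 267*(-54)) = (-3036 - 31486)/(-36107 + 267*(-54)) = -34522/(-36107 - 14418) = -34522/(-50525) = -34522*(-1/50525) = 34522/50525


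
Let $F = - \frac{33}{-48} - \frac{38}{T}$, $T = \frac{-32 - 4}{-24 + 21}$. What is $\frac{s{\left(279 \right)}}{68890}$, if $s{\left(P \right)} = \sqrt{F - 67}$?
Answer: $\frac{i \sqrt{10005}}{826680} \approx 0.000121 i$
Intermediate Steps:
$T = 12$ ($T = - \frac{36}{-3} = \left(-36\right) \left(- \frac{1}{3}\right) = 12$)
$F = - \frac{119}{48}$ ($F = - \frac{33}{-48} - \frac{38}{12} = \left(-33\right) \left(- \frac{1}{48}\right) - \frac{19}{6} = \frac{11}{16} - \frac{19}{6} = - \frac{119}{48} \approx -2.4792$)
$s{\left(P \right)} = \frac{i \sqrt{10005}}{12}$ ($s{\left(P \right)} = \sqrt{- \frac{119}{48} - 67} = \sqrt{- \frac{3335}{48}} = \frac{i \sqrt{10005}}{12}$)
$\frac{s{\left(279 \right)}}{68890} = \frac{\frac{1}{12} i \sqrt{10005}}{68890} = \frac{i \sqrt{10005}}{12} \cdot \frac{1}{68890} = \frac{i \sqrt{10005}}{826680}$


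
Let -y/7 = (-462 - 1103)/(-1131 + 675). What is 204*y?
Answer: -186235/38 ≈ -4900.9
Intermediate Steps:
y = -10955/456 (y = -7*(-462 - 1103)/(-1131 + 675) = -(-10955)/(-456) = -(-10955)*(-1)/456 = -7*1565/456 = -10955/456 ≈ -24.024)
204*y = 204*(-10955/456) = -186235/38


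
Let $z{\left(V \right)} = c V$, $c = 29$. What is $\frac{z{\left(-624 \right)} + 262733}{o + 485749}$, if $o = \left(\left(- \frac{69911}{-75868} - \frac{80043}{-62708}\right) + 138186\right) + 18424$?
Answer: $\frac{72741749980783}{191003313712163} \approx 0.38084$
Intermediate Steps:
$z{\left(V \right)} = 29 V$
$o = \frac{46567957198572}{297345659}$ ($o = \left(\left(\left(-69911\right) \left(- \frac{1}{75868}\right) - - \frac{80043}{62708}\right) + 138186\right) + 18424 = \left(\left(\frac{69911}{75868} + \frac{80043}{62708}\right) + 138186\right) + 18424 = \left(\frac{653542582}{297345659} + 138186\right) + 18424 = \frac{41089660777156}{297345659} + 18424 = \frac{46567957198572}{297345659} \approx 1.5661 \cdot 10^{5}$)
$\frac{z{\left(-624 \right)} + 262733}{o + 485749} = \frac{29 \left(-624\right) + 262733}{\frac{46567957198572}{297345659} + 485749} = \frac{-18096 + 262733}{\frac{191003313712163}{297345659}} = 244637 \cdot \frac{297345659}{191003313712163} = \frac{72741749980783}{191003313712163}$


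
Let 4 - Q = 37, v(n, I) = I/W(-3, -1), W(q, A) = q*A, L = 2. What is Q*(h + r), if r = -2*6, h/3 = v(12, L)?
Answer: 330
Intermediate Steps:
W(q, A) = A*q
v(n, I) = I/3 (v(n, I) = I/((-1*(-3))) = I/3)
h = 2 (h = 3*((⅓)*2) = 3*(⅔) = 2)
Q = -33 (Q = 4 - 1*37 = 4 - 37 = -33)
r = -12
Q*(h + r) = -33*(2 - 12) = -33*(-10) = 330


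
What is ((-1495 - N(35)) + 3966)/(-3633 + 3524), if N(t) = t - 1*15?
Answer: -2451/109 ≈ -22.486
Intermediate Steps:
N(t) = -15 + t (N(t) = t - 15 = -15 + t)
((-1495 - N(35)) + 3966)/(-3633 + 3524) = ((-1495 - (-15 + 35)) + 3966)/(-3633 + 3524) = ((-1495 - 1*20) + 3966)/(-109) = ((-1495 - 20) + 3966)*(-1/109) = (-1515 + 3966)*(-1/109) = 2451*(-1/109) = -2451/109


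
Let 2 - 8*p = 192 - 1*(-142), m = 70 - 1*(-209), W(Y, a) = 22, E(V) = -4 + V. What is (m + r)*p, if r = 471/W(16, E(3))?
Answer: -548547/44 ≈ -12467.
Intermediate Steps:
m = 279 (m = 70 + 209 = 279)
r = 471/22 ≈ 21.409
p = -83/2 (p = ¼ - (192 - 1*(-142))/8 = ¼ - (192 + 142)/8 = ¼ - ⅛*334 = ¼ - 167/4 = -83/2 ≈ -41.500)
(m + r)*p = (279 + 471/22)*(-83/2) = (6609/22)*(-83/2) = -548547/44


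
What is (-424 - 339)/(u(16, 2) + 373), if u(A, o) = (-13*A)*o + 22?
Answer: 109/3 ≈ 36.333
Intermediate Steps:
u(A, o) = 22 - 13*A*o (u(A, o) = -13*A*o + 22 = 22 - 13*A*o)
(-424 - 339)/(u(16, 2) + 373) = (-424 - 339)/((22 - 13*16*2) + 373) = -763/((22 - 416) + 373) = -763/(-394 + 373) = -763/(-21) = -763*(-1/21) = 109/3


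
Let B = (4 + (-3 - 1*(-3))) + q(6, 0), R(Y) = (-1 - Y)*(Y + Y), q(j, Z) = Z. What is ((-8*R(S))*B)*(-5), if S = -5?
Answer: -6400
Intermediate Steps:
R(Y) = 2*Y*(-1 - Y) (R(Y) = (-1 - Y)*(2*Y) = 2*Y*(-1 - Y))
B = 4 (B = (4 + (-3 - 1*(-3))) + 0 = (4 + (-3 + 3)) + 0 = (4 + 0) + 0 = 4 + 0 = 4)
((-8*R(S))*B)*(-5) = (-(-16)*(-5)*(1 - 5)*4)*(-5) = (-(-16)*(-5)*(-4)*4)*(-5) = (-8*(-40)*4)*(-5) = (320*4)*(-5) = 1280*(-5) = -6400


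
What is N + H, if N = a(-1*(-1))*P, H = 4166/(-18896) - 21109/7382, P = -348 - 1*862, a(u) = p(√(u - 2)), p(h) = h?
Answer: -107407269/34872568 - 1210*I ≈ -3.08 - 1210.0*I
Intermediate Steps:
a(u) = √(-2 + u) (a(u) = √(u - 2) = √(-2 + u))
P = -1210 (P = -348 - 862 = -1210)
H = -107407269/34872568 (H = 4166*(-1/18896) - 21109*1/7382 = -2083/9448 - 21109/7382 = -107407269/34872568 ≈ -3.0800)
N = -1210*I (N = √(-2 - 1*(-1))*(-1210) = √(-2 + 1)*(-1210) = √(-1)*(-1210) = I*(-1210) = -1210*I ≈ -1210.0*I)
N + H = -1210*I - 107407269/34872568 = -107407269/34872568 - 1210*I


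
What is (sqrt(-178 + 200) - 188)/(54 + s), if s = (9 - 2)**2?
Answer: -188/103 + sqrt(22)/103 ≈ -1.7797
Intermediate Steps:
s = 49 (s = 7**2 = 49)
(sqrt(-178 + 200) - 188)/(54 + s) = (sqrt(-178 + 200) - 188)/(54 + 49) = (sqrt(22) - 188)/103 = (-188 + sqrt(22))*(1/103) = -188/103 + sqrt(22)/103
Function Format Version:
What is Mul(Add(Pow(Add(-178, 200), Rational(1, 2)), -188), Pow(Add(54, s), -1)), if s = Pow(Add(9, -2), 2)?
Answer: Add(Rational(-188, 103), Mul(Rational(1, 103), Pow(22, Rational(1, 2)))) ≈ -1.7797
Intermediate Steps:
s = 49 (s = Pow(7, 2) = 49)
Mul(Add(Pow(Add(-178, 200), Rational(1, 2)), -188), Pow(Add(54, s), -1)) = Mul(Add(Pow(Add(-178, 200), Rational(1, 2)), -188), Pow(Add(54, 49), -1)) = Mul(Add(Pow(22, Rational(1, 2)), -188), Pow(103, -1)) = Mul(Add(-188, Pow(22, Rational(1, 2))), Rational(1, 103)) = Add(Rational(-188, 103), Mul(Rational(1, 103), Pow(22, Rational(1, 2))))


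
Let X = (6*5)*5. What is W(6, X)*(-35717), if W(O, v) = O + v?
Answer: -5571852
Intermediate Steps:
X = 150 (X = 30*5 = 150)
W(6, X)*(-35717) = (6 + 150)*(-35717) = 156*(-35717) = -5571852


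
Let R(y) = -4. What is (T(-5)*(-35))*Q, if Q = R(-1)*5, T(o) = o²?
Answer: 17500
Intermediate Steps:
Q = -20 (Q = -4*5 = -20)
(T(-5)*(-35))*Q = ((-5)²*(-35))*(-20) = (25*(-35))*(-20) = -875*(-20) = 17500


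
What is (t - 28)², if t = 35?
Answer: 49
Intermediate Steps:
(t - 28)² = (35 - 28)² = 7² = 49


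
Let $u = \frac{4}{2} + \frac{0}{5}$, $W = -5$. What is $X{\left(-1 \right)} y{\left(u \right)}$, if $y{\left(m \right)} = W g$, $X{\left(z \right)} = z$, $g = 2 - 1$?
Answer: $5$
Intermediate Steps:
$g = 1$
$u = 2$ ($u = 4 \cdot \frac{1}{2} + 0 \cdot \frac{1}{5} = 2 + 0 = 2$)
$y{\left(m \right)} = -5$ ($y{\left(m \right)} = \left(-5\right) 1 = -5$)
$X{\left(-1 \right)} y{\left(u \right)} = \left(-1\right) \left(-5\right) = 5$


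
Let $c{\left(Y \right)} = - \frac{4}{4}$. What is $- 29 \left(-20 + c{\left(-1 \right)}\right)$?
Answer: $609$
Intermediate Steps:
$c{\left(Y \right)} = -1$ ($c{\left(Y \right)} = \left(-4\right) \frac{1}{4} = -1$)
$- 29 \left(-20 + c{\left(-1 \right)}\right) = - 29 \left(-20 - 1\right) = \left(-29\right) \left(-21\right) = 609$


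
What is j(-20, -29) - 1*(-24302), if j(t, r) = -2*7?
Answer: 24288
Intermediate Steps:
j(t, r) = -14
j(-20, -29) - 1*(-24302) = -14 - 1*(-24302) = -14 + 24302 = 24288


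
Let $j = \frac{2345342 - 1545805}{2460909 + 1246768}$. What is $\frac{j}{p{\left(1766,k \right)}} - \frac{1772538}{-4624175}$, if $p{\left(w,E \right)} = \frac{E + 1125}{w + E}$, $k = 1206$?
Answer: $\frac{26307403659050506}{39964872136428225} \approx 0.65826$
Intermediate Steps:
$p{\left(w,E \right)} = \frac{1125 + E}{E + w}$
$j = \frac{799537}{3707677} \approx 0.21564$
$\frac{j}{p{\left(1766,k \right)}} - \frac{1772538}{-4624175} = \frac{799537}{3707677 \frac{1125 + 1206}{1206 + 1766}} - \frac{1772538}{-4624175} = \frac{799537}{3707677 \cdot \frac{1}{2972} \cdot 2331} - - \frac{1772538}{4624175} = \frac{799537}{3707677 \cdot \frac{1}{2972} \cdot 2331} + \frac{1772538}{4624175} = \frac{799537}{3707677 \cdot \frac{2331}{2972}} + \frac{1772538}{4624175} = \frac{799537}{3707677} \cdot \frac{2972}{2331} + \frac{1772538}{4624175} = \frac{2376223964}{8642595087} + \frac{1772538}{4624175} = \frac{26307403659050506}{39964872136428225}$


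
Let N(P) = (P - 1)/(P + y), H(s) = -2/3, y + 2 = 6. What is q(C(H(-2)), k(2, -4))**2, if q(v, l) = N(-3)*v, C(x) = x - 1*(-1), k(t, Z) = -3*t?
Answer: 16/9 ≈ 1.7778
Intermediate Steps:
y = 4 (y = -2 + 6 = 4)
H(s) = -2/3 (H(s) = -2*1/3 = -2/3)
N(P) = (-1 + P)/(4 + P) (N(P) = (P - 1)/(P + 4) = (-1 + P)/(4 + P))
C(x) = 1 + x (C(x) = x + 1 = 1 + x)
q(v, l) = -4*v (q(v, l) = ((-1 - 3)/(4 - 3))*v = (-4/1)*v = (1*(-4))*v = -4*v)
q(C(H(-2)), k(2, -4))**2 = (-4*(1 - 2/3))**2 = (-4*1/3)**2 = (-4/3)**2 = 16/9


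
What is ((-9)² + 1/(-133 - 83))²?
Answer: 306075025/46656 ≈ 6560.3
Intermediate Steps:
((-9)² + 1/(-133 - 83))² = (81 + 1/(-216))² = (81 - 1/216)² = (17495/216)² = 306075025/46656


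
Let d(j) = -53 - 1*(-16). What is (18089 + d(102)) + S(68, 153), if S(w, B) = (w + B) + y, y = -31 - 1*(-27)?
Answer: 18269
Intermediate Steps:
y = -4 (y = -31 + 27 = -4)
d(j) = -37 (d(j) = -53 + 16 = -37)
S(w, B) = -4 + B + w (S(w, B) = (w + B) - 4 = (B + w) - 4 = -4 + B + w)
(18089 + d(102)) + S(68, 153) = (18089 - 37) + (-4 + 153 + 68) = 18052 + 217 = 18269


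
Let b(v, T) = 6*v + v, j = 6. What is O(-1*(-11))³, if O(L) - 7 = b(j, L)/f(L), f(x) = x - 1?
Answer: 175616/125 ≈ 1404.9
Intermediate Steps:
f(x) = -1 + x
b(v, T) = 7*v
O(L) = 7 + 42/(-1 + L) (O(L) = 7 + (7*6)/(-1 + L) = 7 + 42/(-1 + L))
O(-1*(-11))³ = (7*(5 - 1*(-11))/(-1 - 1*(-11)))³ = (7*(5 + 11)/(-1 + 11))³ = (7*16/10)³ = (7*(⅒)*16)³ = (56/5)³ = 175616/125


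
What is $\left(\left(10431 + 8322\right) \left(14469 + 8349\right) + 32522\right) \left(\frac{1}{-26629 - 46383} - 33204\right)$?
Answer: $- \frac{259361790031603931}{18253} \approx -1.4209 \cdot 10^{13}$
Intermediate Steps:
$\left(\left(10431 + 8322\right) \left(14469 + 8349\right) + 32522\right) \left(\frac{1}{-26629 - 46383} - 33204\right) = \left(18753 \cdot 22818 + 32522\right) \left(\frac{1}{-73012} - 33204\right) = \left(427905954 + 32522\right) \left(- \frac{1}{73012} - 33204\right) = 427938476 \left(- \frac{2424290449}{73012}\right) = - \frac{259361790031603931}{18253}$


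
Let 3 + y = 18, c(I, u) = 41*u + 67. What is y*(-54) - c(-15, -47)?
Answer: 1050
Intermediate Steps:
c(I, u) = 67 + 41*u
y = 15 (y = -3 + 18 = 15)
y*(-54) - c(-15, -47) = 15*(-54) - (67 + 41*(-47)) = -810 - (67 - 1927) = -810 - 1*(-1860) = -810 + 1860 = 1050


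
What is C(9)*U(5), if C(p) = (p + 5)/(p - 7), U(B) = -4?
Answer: -28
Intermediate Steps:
C(p) = (5 + p)/(-7 + p)
C(9)*U(5) = ((5 + 9)/(-7 + 9))*(-4) = (14/2)*(-4) = ((1/2)*14)*(-4) = 7*(-4) = -28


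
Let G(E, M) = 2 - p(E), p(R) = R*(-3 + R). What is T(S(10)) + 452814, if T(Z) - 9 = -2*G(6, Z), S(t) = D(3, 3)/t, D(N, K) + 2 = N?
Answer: 452855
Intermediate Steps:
D(N, K) = -2 + N
S(t) = 1/t (S(t) = (-2 + 3)/t = 1/t)
G(E, M) = 2 - E*(-3 + E)
T(Z) = 41 (T(Z) = 9 - 2*(2 - 1*6*(-3 + 6)) = 9 - 2*(2 - 1*6*3) = 9 - 2*(2 - 18) = 9 - 2*(-16) = 9 + 32 = 41)
T(S(10)) + 452814 = 41 + 452814 = 452855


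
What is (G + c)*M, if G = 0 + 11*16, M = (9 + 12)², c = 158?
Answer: 147294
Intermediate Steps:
M = 441 (M = 21² = 441)
G = 176 (G = 0 + 176 = 176)
(G + c)*M = (176 + 158)*441 = 334*441 = 147294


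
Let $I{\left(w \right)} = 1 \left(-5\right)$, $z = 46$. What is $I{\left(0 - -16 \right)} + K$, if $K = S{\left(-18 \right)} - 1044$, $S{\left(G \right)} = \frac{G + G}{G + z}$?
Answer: $- \frac{7352}{7} \approx -1050.3$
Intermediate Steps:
$I{\left(w \right)} = -5$
$S{\left(G \right)} = \frac{2 G}{46 + G}$ ($S{\left(G \right)} = \frac{G + G}{G + 46} = \frac{2 G}{46 + G}$)
$K = - \frac{7317}{7}$ ($K = 2 \left(-18\right) \frac{1}{46 - 18} - 1044 = 2 \left(-18\right) \frac{1}{28} - 1044 = - \frac{9}{7} - 1044 = - \frac{7317}{7} \approx -1045.3$)
$I{\left(0 - -16 \right)} + K = -5 - \frac{7317}{7} = - \frac{7352}{7}$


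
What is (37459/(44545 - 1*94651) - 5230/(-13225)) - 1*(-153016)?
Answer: 20279220427741/132530370 ≈ 1.5302e+5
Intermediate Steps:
(37459/(44545 - 1*94651) - 5230/(-13225)) - 1*(-153016) = (37459/(44545 - 94651) - 5230*(-1/13225)) + 153016 = (37459/(-50106) + 1046/2645) + 153016 = (37459*(-1/50106) + 1046/2645) + 153016 = (-37459/50106 + 1046/2645) + 153016 = -46668179/132530370 + 153016 = 20279220427741/132530370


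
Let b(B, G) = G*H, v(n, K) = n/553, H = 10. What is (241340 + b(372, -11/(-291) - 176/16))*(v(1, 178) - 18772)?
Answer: -242906628802200/53641 ≈ -4.5284e+9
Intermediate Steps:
v(n, K) = n/553 (v(n, K) = n*(1/553) = n/553)
b(B, G) = 10*G (b(B, G) = G*10 = 10*G)
(241340 + b(372, -11/(-291) - 176/16))*(v(1, 178) - 18772) = (241340 + 10*(-11/(-291) - 176/16))*((1/553)*1 - 18772) = (241340 + 10*(-11*(-1/291) - 176*1/16))*(1/553 - 18772) = (241340 + 10*(11/291 - 11))*(-10380915/553) = (241340 + 10*(-3190/291))*(-10380915/553) = (241340 - 31900/291)*(-10380915/553) = (70198040/291)*(-10380915/553) = -242906628802200/53641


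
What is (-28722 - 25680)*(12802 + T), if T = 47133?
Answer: -3260583870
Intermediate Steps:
(-28722 - 25680)*(12802 + T) = (-28722 - 25680)*(12802 + 47133) = -54402*59935 = -3260583870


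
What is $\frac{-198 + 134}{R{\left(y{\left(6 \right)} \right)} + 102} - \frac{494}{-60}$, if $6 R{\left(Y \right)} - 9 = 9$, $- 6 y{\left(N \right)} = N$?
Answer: $\frac{1601}{210} \approx 7.6238$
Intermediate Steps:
$y{\left(N \right)} = - \frac{N}{6}$
$R{\left(Y \right)} = 3$ ($R{\left(Y \right)} = \frac{3}{2} + \frac{1}{6} \cdot 9 = \frac{3}{2} + \frac{3}{2} = 3$)
$\frac{-198 + 134}{R{\left(y{\left(6 \right)} \right)} + 102} - \frac{494}{-60} = \frac{-198 + 134}{3 + 102} - \frac{494}{-60} = - \frac{64}{105} - - \frac{247}{30} = \left(-64\right) \frac{1}{105} + \frac{247}{30} = - \frac{64}{105} + \frac{247}{30} = \frac{1601}{210}$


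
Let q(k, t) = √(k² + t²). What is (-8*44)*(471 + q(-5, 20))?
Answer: -165792 - 1760*√17 ≈ -1.7305e+5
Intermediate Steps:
(-8*44)*(471 + q(-5, 20)) = (-8*44)*(471 + √((-5)² + 20²)) = -352*(471 + √(25 + 400)) = -352*(471 + √425) = -352*(471 + 5*√17) = -165792 - 1760*√17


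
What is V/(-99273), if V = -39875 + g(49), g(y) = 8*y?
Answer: 13161/33091 ≈ 0.39772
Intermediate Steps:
V = -39483 (V = -39875 + 8*49 = -39875 + 392 = -39483)
V/(-99273) = -39483/(-99273) = -39483*(-1/99273) = 13161/33091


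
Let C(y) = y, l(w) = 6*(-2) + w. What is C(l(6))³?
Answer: -216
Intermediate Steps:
l(w) = -12 + w
C(l(6))³ = (-12 + 6)³ = (-6)³ = -216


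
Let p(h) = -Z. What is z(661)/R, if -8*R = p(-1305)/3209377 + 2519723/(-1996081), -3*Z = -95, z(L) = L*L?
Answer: 8396979064145992731/3032551594426 ≈ 2.7689e+6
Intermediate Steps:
z(L) = L²
Z = 95/3 (Z = -⅓*(-95) = 95/3 ≈ 31.667)
p(h) = -95/3 (p(h) = -1*95/3 = -95/3)
R = 3032551594426/19218529354611 (R = -(-95/3/3209377 + 2519723/(-1996081))/8 = -(-95/3*1/3209377 + 2519723*(-1/1996081))/8 = -(-95/9628131 - 2519723/1996081)/8 = -⅛*(-24260412755408/19218529354611) = 3032551594426/19218529354611 ≈ 0.15779)
z(661)/R = 661²/(3032551594426/19218529354611) = 436921*(19218529354611/3032551594426) = 8396979064145992731/3032551594426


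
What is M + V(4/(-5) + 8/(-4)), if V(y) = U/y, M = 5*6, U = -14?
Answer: 35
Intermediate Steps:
M = 30
V(y) = -14/y
M + V(4/(-5) + 8/(-4)) = 30 - 14/(4/(-5) + 8/(-4)) = 30 - 14/(4*(-⅕) + 8*(-¼)) = 30 - 14/(-⅘ - 2) = 30 - 14/(-14/5) = 30 - 14*(-5/14) = 30 + 5 = 35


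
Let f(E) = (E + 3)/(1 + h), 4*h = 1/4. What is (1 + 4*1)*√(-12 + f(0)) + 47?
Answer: 47 + 10*I*√663/17 ≈ 47.0 + 15.146*I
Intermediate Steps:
h = 1/16 (h = (1/4)/4 = (1*(¼))/4 = (¼)*(¼) = 1/16 ≈ 0.062500)
f(E) = 48/17 + 16*E/17 (f(E) = (E + 3)/(1 + 1/16) = (3 + E)/(17/16) = (3 + E)*(16/17) = 48/17 + 16*E/17)
(1 + 4*1)*√(-12 + f(0)) + 47 = (1 + 4*1)*√(-12 + (48/17 + (16/17)*0)) + 47 = (1 + 4)*√(-12 + (48/17 + 0)) + 47 = 5*√(-12 + 48/17) + 47 = 5*√(-156/17) + 47 = 5*(2*I*√663/17) + 47 = 10*I*√663/17 + 47 = 47 + 10*I*√663/17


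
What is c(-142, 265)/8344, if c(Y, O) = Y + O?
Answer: 123/8344 ≈ 0.014741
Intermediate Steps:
c(Y, O) = O + Y
c(-142, 265)/8344 = (265 - 142)/8344 = 123*(1/8344) = 123/8344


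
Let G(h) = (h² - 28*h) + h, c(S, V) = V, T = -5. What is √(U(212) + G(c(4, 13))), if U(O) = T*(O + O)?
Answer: I*√2302 ≈ 47.979*I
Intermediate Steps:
U(O) = -10*O (U(O) = -5*(O + O) = -10*O)
G(h) = h² - 27*h
√(U(212) + G(c(4, 13))) = √(-10*212 + 13*(-27 + 13)) = √(-2120 + 13*(-14)) = √(-2120 - 182) = √(-2302) = I*√2302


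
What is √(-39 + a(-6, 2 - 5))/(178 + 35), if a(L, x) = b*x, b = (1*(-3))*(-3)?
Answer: I*√66/213 ≈ 0.038141*I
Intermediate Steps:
b = 9 (b = -3*(-3) = 9)
a(L, x) = 9*x
√(-39 + a(-6, 2 - 5))/(178 + 35) = √(-39 + 9*(2 - 5))/(178 + 35) = √(-39 + 9*(-3))/213 = √(-39 - 27)*(1/213) = √(-66)*(1/213) = (I*√66)*(1/213) = I*√66/213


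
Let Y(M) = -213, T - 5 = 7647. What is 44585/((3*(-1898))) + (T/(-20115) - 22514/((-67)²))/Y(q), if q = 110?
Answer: -284911150716401/36504420108390 ≈ -7.8048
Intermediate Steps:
T = 7652 (T = 5 + 7647 = 7652)
44585/((3*(-1898))) + (T/(-20115) - 22514/((-67)²))/Y(q) = 44585/((3*(-1898))) + (7652/(-20115) - 22514/((-67)²))/(-213) = 44585/(-5694) + (7652*(-1/20115) - 22514/4489)*(-1/213) = 44585*(-1/5694) + (-7652/20115 - 22514*1/4489)*(-1/213) = -44585/5694 + (-7652/20115 - 22514/4489)*(-1/213) = -44585/5694 - 487218938/90296235*(-1/213) = -44585/5694 + 487218938/19233098055 = -284911150716401/36504420108390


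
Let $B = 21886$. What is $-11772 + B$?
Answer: $10114$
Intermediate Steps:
$-11772 + B = -11772 + 21886 = 10114$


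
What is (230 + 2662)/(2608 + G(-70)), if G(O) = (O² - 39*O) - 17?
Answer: 964/3407 ≈ 0.28295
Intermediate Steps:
G(O) = -17 + O² - 39*O
(230 + 2662)/(2608 + G(-70)) = (230 + 2662)/(2608 + (-17 + (-70)² - 39*(-70))) = 2892/(2608 + (-17 + 4900 + 2730)) = 2892/(2608 + 7613) = 2892/10221 = 2892*(1/10221) = 964/3407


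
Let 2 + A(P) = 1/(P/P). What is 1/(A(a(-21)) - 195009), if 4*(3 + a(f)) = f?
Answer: -1/195010 ≈ -5.1279e-6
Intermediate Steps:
a(f) = -3 + f/4
A(P) = -1 (A(P) = -2 + 1/(P/P) = -2 + 1/1 = -2 + 1 = -1)
1/(A(a(-21)) - 195009) = 1/(-1 - 195009) = 1/(-195010) = -1/195010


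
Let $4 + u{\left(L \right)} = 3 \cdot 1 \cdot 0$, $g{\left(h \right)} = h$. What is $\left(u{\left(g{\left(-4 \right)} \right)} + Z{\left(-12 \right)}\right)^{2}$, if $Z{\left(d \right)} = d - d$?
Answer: $16$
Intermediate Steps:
$Z{\left(d \right)} = 0$
$u{\left(L \right)} = -4$ ($u{\left(L \right)} = -4 + 3 \cdot 1 \cdot 0 = -4 + 3 \cdot 0 = -4 + 0 = -4$)
$\left(u{\left(g{\left(-4 \right)} \right)} + Z{\left(-12 \right)}\right)^{2} = \left(-4 + 0\right)^{2} = \left(-4\right)^{2} = 16$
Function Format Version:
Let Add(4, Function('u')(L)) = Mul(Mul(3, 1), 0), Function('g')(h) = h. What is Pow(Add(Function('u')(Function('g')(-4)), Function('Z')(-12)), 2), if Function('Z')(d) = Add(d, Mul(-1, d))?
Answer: 16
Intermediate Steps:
Function('Z')(d) = 0
Function('u')(L) = -4 (Function('u')(L) = Add(-4, Mul(Mul(3, 1), 0)) = Add(-4, Mul(3, 0)) = Add(-4, 0) = -4)
Pow(Add(Function('u')(Function('g')(-4)), Function('Z')(-12)), 2) = Pow(Add(-4, 0), 2) = Pow(-4, 2) = 16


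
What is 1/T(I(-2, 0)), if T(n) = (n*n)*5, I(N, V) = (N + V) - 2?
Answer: 1/80 ≈ 0.012500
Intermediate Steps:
I(N, V) = -2 + N + V
T(n) = 5*n² (T(n) = n²*5 = 5*n²)
1/T(I(-2, 0)) = 1/(5*(-2 - 2 + 0)²) = 1/(5*(-4)²) = 1/(5*16) = 1/80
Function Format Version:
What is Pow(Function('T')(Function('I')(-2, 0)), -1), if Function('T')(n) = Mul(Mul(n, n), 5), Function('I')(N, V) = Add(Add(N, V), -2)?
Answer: Rational(1, 80) ≈ 0.012500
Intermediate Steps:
Function('I')(N, V) = Add(-2, N, V)
Function('T')(n) = Mul(5, Pow(n, 2)) (Function('T')(n) = Mul(Pow(n, 2), 5) = Mul(5, Pow(n, 2)))
Pow(Function('T')(Function('I')(-2, 0)), -1) = Pow(Mul(5, Pow(Add(-2, -2, 0), 2)), -1) = Pow(Mul(5, Pow(-4, 2)), -1) = Pow(Mul(5, 16), -1) = Pow(80, -1) = Rational(1, 80)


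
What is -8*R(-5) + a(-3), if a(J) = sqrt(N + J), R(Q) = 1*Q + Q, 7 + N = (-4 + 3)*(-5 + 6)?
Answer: 80 + I*sqrt(11) ≈ 80.0 + 3.3166*I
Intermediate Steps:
N = -8 (N = -7 + (-4 + 3)*(-5 + 6) = -7 - 1*1 = -7 - 1 = -8)
R(Q) = 2*Q (R(Q) = Q + Q = 2*Q)
a(J) = sqrt(-8 + J)
-8*R(-5) + a(-3) = -16*(-5) + sqrt(-8 - 3) = -8*(-10) + sqrt(-11) = 80 + I*sqrt(11)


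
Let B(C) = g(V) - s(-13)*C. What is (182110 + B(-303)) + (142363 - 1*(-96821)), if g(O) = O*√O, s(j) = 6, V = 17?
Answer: 423112 + 17*√17 ≈ 4.2318e+5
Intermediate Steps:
g(O) = O^(3/2)
B(C) = -6*C + 17*√17 (B(C) = 17^(3/2) - 6*C = 17*√17 - 6*C = -6*C + 17*√17)
(182110 + B(-303)) + (142363 - 1*(-96821)) = (182110 + (-6*(-303) + 17*√17)) + (142363 - 1*(-96821)) = (182110 + (1818 + 17*√17)) + (142363 + 96821) = (183928 + 17*√17) + 239184 = 423112 + 17*√17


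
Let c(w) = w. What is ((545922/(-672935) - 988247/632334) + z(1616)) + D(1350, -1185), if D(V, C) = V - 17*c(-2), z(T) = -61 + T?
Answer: 1249592109335417/425519680290 ≈ 2936.6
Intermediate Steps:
D(V, C) = 34 + V (D(V, C) = V - 17*(-2) = V + 34 = 34 + V)
((545922/(-672935) - 988247/632334) + z(1616)) + D(1350, -1185) = ((545922/(-672935) - 988247/632334) + (-61 + 1616)) + (34 + 1350) = ((545922*(-1/672935) - 988247*1/632334) + 1555) + 1384 = ((-545922/672935 - 988247/632334) + 1555) + 1384 = (-1010231036893/425519680290 + 1555) + 1384 = 660672871814057/425519680290 + 1384 = 1249592109335417/425519680290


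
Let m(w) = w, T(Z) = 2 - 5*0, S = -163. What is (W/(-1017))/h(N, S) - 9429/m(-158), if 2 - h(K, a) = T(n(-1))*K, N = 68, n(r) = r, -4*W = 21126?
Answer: 428043595/7177308 ≈ 59.638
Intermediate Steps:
W = -10563/2 (W = -1/4*21126 = -10563/2 ≈ -5281.5)
T(Z) = 2 (T(Z) = 2 + 0 = 2)
h(K, a) = 2 - 2*K
(W/(-1017))/h(N, S) - 9429/m(-158) = (-10563/2/(-1017))/(2 - 2*68) - 9429/(-158) = (-10563/2*(-1/1017))/(2 - 136) - 9429*(-1/158) = (3521/678)/(-134) + 9429/158 = (3521/678)*(-1/134) + 9429/158 = -3521/90852 + 9429/158 = 428043595/7177308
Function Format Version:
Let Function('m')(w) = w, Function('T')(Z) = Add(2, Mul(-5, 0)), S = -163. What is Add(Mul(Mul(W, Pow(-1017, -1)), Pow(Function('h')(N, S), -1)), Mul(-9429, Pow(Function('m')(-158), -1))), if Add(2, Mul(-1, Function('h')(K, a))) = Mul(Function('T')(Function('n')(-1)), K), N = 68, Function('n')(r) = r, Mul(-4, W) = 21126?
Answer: Rational(428043595, 7177308) ≈ 59.638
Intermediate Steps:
W = Rational(-10563, 2) (W = Mul(Rational(-1, 4), 21126) = Rational(-10563, 2) ≈ -5281.5)
Function('T')(Z) = 2 (Function('T')(Z) = Add(2, 0) = 2)
Function('h')(K, a) = Add(2, Mul(-2, K)) (Function('h')(K, a) = Add(2, Mul(-1, Mul(2, K))) = Add(2, Mul(-2, K)))
Add(Mul(Mul(W, Pow(-1017, -1)), Pow(Function('h')(N, S), -1)), Mul(-9429, Pow(Function('m')(-158), -1))) = Add(Mul(Mul(Rational(-10563, 2), Pow(-1017, -1)), Pow(Add(2, Mul(-2, 68)), -1)), Mul(-9429, Pow(-158, -1))) = Add(Mul(Mul(Rational(-10563, 2), Rational(-1, 1017)), Pow(Add(2, -136), -1)), Mul(-9429, Rational(-1, 158))) = Add(Mul(Rational(3521, 678), Pow(-134, -1)), Rational(9429, 158)) = Add(Mul(Rational(3521, 678), Rational(-1, 134)), Rational(9429, 158)) = Add(Rational(-3521, 90852), Rational(9429, 158)) = Rational(428043595, 7177308)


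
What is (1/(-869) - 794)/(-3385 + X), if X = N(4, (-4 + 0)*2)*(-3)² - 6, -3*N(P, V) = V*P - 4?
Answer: 689987/2852927 ≈ 0.24185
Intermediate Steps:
N(P, V) = 4/3 - P*V/3 (N(P, V) = -(V*P - 4)/3 = -(P*V - 4)/3 = -(-4 + P*V)/3 = 4/3 - P*V/3)
X = 102 (X = (4/3 - ⅓*4*(-4 + 0)*2)*(-3)² - 6 = (4/3 - ⅓*4*(-4*2))*9 - 6 = (4/3 - ⅓*4*(-8))*9 - 6 = (4/3 + 32/3)*9 - 6 = 12*9 - 6 = 108 - 6 = 102)
(1/(-869) - 794)/(-3385 + X) = (1/(-869) - 794)/(-3385 + 102) = (-1/869 - 794)/(-3283) = -689987/869*(-1/3283) = 689987/2852927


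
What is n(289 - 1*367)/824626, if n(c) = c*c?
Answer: 3042/412313 ≈ 0.0073779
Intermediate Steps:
n(c) = c²
n(289 - 1*367)/824626 = (289 - 1*367)²/824626 = (289 - 367)²*(1/824626) = (-78)²*(1/824626) = 6084*(1/824626) = 3042/412313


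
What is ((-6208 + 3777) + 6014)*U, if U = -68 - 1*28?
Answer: -343968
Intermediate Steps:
U = -96 (U = -68 - 28 = -96)
((-6208 + 3777) + 6014)*U = ((-6208 + 3777) + 6014)*(-96) = (-2431 + 6014)*(-96) = 3583*(-96) = -343968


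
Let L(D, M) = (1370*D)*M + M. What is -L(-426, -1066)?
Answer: -622137854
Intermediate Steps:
L(D, M) = M + 1370*D*M (L(D, M) = 1370*D*M + M = M + 1370*D*M)
-L(-426, -1066) = -(-1066)*(1 + 1370*(-426)) = -(-1066)*(1 - 583620) = -(-1066)*(-583619) = -1*622137854 = -622137854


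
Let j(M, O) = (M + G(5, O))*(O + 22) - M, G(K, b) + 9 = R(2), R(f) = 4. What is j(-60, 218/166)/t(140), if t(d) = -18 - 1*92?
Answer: 24159/1826 ≈ 13.231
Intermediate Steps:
G(K, b) = -5 (G(K, b) = -9 + 4 = -5)
t(d) = -110 (t(d) = -18 - 92 = -110)
j(M, O) = -M + (-5 + M)*(22 + O) (j(M, O) = (M - 5)*(O + 22) - M = (-5 + M)*(22 + O) - M = -M + (-5 + M)*(22 + O))
j(-60, 218/166)/t(140) = (-110 - 1090/166 + 21*(-60) - 13080/166)/(-110) = (-110 - 1090/166 - 1260 - 13080/166)*(-1/110) = (-110 - 5*109/83 - 1260 - 60*109/83)*(-1/110) = (-110 - 545/83 - 1260 - 6540/83)*(-1/110) = -120795/83*(-1/110) = 24159/1826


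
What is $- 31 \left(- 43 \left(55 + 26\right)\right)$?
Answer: $107973$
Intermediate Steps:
$- 31 \left(- 43 \left(55 + 26\right)\right) = - 31 \left(\left(-43\right) 81\right) = \left(-31\right) \left(-3483\right) = 107973$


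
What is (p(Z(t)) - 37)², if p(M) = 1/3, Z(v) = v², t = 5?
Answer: 12100/9 ≈ 1344.4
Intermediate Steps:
p(M) = ⅓
(p(Z(t)) - 37)² = (⅓ - 37)² = (-110/3)² = 12100/9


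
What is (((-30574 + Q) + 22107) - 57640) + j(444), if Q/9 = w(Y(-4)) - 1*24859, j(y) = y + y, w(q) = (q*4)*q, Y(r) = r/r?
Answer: -288914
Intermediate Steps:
Y(r) = 1
w(q) = 4*q² (w(q) = (4*q)*q = 4*q²)
j(y) = 2*y
Q = -223695 (Q = 9*(4*1² - 1*24859) = 9*(4*1 - 24859) = 9*(4 - 24859) = 9*(-24855) = -223695)
(((-30574 + Q) + 22107) - 57640) + j(444) = (((-30574 - 223695) + 22107) - 57640) + 2*444 = ((-254269 + 22107) - 57640) + 888 = (-232162 - 57640) + 888 = -289802 + 888 = -288914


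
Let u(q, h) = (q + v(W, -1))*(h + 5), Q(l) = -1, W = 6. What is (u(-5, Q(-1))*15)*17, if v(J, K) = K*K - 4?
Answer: -8160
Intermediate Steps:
v(J, K) = -4 + K² (v(J, K) = K² - 4 = -4 + K²)
u(q, h) = (-3 + q)*(5 + h) (u(q, h) = (q + (-4 + (-1)²))*(h + 5) = (q + (-4 + 1))*(5 + h) = (q - 3)*(5 + h) = (-3 + q)*(5 + h))
(u(-5, Q(-1))*15)*17 = ((-15 - 3*(-1) + 5*(-5) - 1*(-5))*15)*17 = ((-15 + 3 - 25 + 5)*15)*17 = -32*15*17 = -480*17 = -8160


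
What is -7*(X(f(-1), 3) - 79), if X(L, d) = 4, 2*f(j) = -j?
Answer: 525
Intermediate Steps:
f(j) = -j/2 (f(j) = (-j)/2 = -j/2)
-7*(X(f(-1), 3) - 79) = -7*(4 - 79) = -7*(-75) = 525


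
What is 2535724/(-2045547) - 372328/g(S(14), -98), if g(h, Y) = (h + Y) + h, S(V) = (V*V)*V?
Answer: -5034298544/71594145 ≈ -70.317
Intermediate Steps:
S(V) = V**3 (S(V) = V**2*V = V**3)
g(h, Y) = Y + 2*h (g(h, Y) = (Y + h) + h = Y + 2*h)
2535724/(-2045547) - 372328/g(S(14), -98) = 2535724/(-2045547) - 372328/(-98 + 2*14**3) = 2535724*(-1/2045547) - 372328/(-98 + 2*2744) = -2535724/2045547 - 372328/(-98 + 5488) = -2535724/2045547 - 372328/5390 = -2535724/2045547 - 372328*1/5390 = -2535724/2045547 - 16924/245 = -5034298544/71594145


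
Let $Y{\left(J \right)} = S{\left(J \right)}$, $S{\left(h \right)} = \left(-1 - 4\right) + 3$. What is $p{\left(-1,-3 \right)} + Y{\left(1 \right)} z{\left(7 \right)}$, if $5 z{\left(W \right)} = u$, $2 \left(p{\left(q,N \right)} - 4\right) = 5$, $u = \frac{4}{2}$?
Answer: $\frac{57}{10} \approx 5.7$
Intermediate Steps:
$S{\left(h \right)} = -2$ ($S{\left(h \right)} = -5 + 3 = -2$)
$u = 2$ ($u = 4 \cdot \frac{1}{2} = 2$)
$p{\left(q,N \right)} = \frac{13}{2}$ ($p{\left(q,N \right)} = 4 + \frac{1}{2} \cdot 5 = 4 + \frac{5}{2} = \frac{13}{2}$)
$Y{\left(J \right)} = -2$
$z{\left(W \right)} = \frac{2}{5}$ ($z{\left(W \right)} = \frac{1}{5} \cdot 2 = \frac{2}{5}$)
$p{\left(-1,-3 \right)} + Y{\left(1 \right)} z{\left(7 \right)} = \frac{13}{2} - \frac{4}{5} = \frac{57}{10}$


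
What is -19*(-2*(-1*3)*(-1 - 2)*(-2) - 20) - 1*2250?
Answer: -2554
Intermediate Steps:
-19*(-2*(-1*3)*(-1 - 2)*(-2) - 20) - 1*2250 = -19*(-(-6)*(-3)*(-2) - 20) - 2250 = -19*(-2*9*(-2) - 20) - 2250 = -19*(-18*(-2) - 20) - 2250 = -19*(36 - 20) - 2250 = -19*16 - 2250 = -304 - 2250 = -2554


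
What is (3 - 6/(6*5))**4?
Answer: 38416/625 ≈ 61.466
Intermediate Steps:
(3 - 6/(6*5))**4 = (3 - 6/30)**4 = (3 - 1*1/5)**4 = (3 - 1/5)**4 = (14/5)**4 = 38416/625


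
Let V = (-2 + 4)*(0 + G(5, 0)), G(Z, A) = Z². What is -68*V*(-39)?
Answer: 132600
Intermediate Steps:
V = 50 (V = (-2 + 4)*(0 + 5²) = 2*(0 + 25) = 2*25 = 50)
-68*V*(-39) = -68*50*(-39) = -3400*(-39) = 132600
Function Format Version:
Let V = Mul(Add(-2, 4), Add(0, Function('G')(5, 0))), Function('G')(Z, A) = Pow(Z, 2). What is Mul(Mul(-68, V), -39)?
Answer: 132600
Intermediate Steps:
V = 50 (V = Mul(Add(-2, 4), Add(0, Pow(5, 2))) = Mul(2, Add(0, 25)) = Mul(2, 25) = 50)
Mul(Mul(-68, V), -39) = Mul(Mul(-68, 50), -39) = Mul(-3400, -39) = 132600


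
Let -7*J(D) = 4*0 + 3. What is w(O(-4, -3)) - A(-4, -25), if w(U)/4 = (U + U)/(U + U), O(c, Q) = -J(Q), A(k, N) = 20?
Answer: -16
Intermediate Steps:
J(D) = -3/7 (J(D) = -(4*0 + 3)/7 = -(0 + 3)/7 = -⅐*3 = -3/7)
O(c, Q) = 3/7 (O(c, Q) = -1*(-3/7) = 3/7)
w(U) = 4 (w(U) = 4*((U + U)/(U + U)) = 4*((2*U)/((2*U))) = 4*((2*U)*(1/(2*U))) = 4*1 = 4)
w(O(-4, -3)) - A(-4, -25) = 4 - 1*20 = 4 - 20 = -16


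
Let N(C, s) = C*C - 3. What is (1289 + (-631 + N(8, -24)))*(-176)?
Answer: -126544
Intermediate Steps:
N(C, s) = -3 + C² (N(C, s) = C² - 3 = -3 + C²)
(1289 + (-631 + N(8, -24)))*(-176) = (1289 + (-631 + (-3 + 8²)))*(-176) = (1289 + (-631 + (-3 + 64)))*(-176) = (1289 + (-631 + 61))*(-176) = (1289 - 570)*(-176) = 719*(-176) = -126544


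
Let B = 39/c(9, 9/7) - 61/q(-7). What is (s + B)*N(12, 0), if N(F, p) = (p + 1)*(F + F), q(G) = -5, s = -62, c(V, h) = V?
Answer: -5456/5 ≈ -1091.2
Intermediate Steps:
N(F, p) = 2*F*(1 + p) (N(F, p) = (1 + p)*(2*F) = 2*F*(1 + p))
B = 248/15 (B = 39/9 - 61/(-5) = 39*(⅑) - 61*(-⅕) = 13/3 + 61/5 = 248/15 ≈ 16.533)
(s + B)*N(12, 0) = (-62 + 248/15)*(2*12*(1 + 0)) = -1364*12/15 = -682/15*24 = -5456/5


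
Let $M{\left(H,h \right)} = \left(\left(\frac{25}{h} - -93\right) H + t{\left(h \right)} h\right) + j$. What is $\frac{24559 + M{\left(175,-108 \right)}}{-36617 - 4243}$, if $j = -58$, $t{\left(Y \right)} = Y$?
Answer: $- \frac{1131829}{882576} \approx -1.2824$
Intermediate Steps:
$M{\left(H,h \right)} = -58 + h^{2} + H \left(93 + \frac{25}{h}\right)$ ($M{\left(H,h \right)} = \left(\left(\frac{25}{h} - -93\right) H + h h\right) - 58 = \left(\left(\frac{25}{h} + 93\right) H + h^{2}\right) - 58 = \left(\left(93 + \frac{25}{h}\right) H + h^{2}\right) - 58 = \left(H \left(93 + \frac{25}{h}\right) + h^{2}\right) - 58 = \left(h^{2} + H \left(93 + \frac{25}{h}\right)\right) - 58 = -58 + h^{2} + H \left(93 + \frac{25}{h}\right)$)
$\frac{24559 + M{\left(175,-108 \right)}}{-36617 - 4243} = \frac{24559 + \left(-58 + \left(-108\right)^{2} + 93 \cdot 175 + 25 \cdot 175 \frac{1}{-108}\right)}{-36617 - 4243} = \frac{24559 + \left(-58 + 11664 + 16275 + 25 \cdot 175 \left(- \frac{1}{108}\right)\right)}{-40860} = \left(24559 + \left(-58 + 11664 + 16275 - \frac{4375}{108}\right)\right) \left(- \frac{1}{40860}\right) = \left(24559 + \frac{3006773}{108}\right) \left(- \frac{1}{40860}\right) = \frac{5659145}{108} \left(- \frac{1}{40860}\right) = - \frac{1131829}{882576}$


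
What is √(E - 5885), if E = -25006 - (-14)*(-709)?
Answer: 49*I*√17 ≈ 202.03*I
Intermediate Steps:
E = -34932 (E = -25006 - 1*9926 = -25006 - 9926 = -34932)
√(E - 5885) = √(-34932 - 5885) = √(-40817) = 49*I*√17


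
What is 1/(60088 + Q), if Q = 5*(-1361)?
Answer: 1/53283 ≈ 1.8768e-5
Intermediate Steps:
Q = -6805
1/(60088 + Q) = 1/(60088 - 6805) = 1/53283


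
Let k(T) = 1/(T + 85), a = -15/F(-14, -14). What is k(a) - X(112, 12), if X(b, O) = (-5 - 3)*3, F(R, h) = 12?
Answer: 8044/335 ≈ 24.012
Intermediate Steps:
X(b, O) = -24 (X(b, O) = -8*3 = -24)
a = -5/4 (a = -15/12 = -15*1/12 = -5/4 ≈ -1.2500)
k(T) = 1/(85 + T)
k(a) - X(112, 12) = 1/(85 - 5/4) - 1*(-24) = 1/(335/4) + 24 = 4/335 + 24 = 8044/335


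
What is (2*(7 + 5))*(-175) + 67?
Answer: -4133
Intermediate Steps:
(2*(7 + 5))*(-175) + 67 = (2*12)*(-175) + 67 = 24*(-175) + 67 = -4200 + 67 = -4133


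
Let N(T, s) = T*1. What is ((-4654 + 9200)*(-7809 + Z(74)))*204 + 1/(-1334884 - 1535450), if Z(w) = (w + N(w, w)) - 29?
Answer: -20470025043908641/2870334 ≈ -7.1316e+9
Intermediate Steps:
N(T, s) = T
Z(w) = -29 + 2*w (Z(w) = (w + w) - 29 = 2*w - 29 = -29 + 2*w)
((-4654 + 9200)*(-7809 + Z(74)))*204 + 1/(-1334884 - 1535450) = ((-4654 + 9200)*(-7809 + (-29 + 2*74)))*204 + 1/(-1334884 - 1535450) = (4546*(-7809 + (-29 + 148)))*204 + 1/(-2870334) = (4546*(-7809 + 119))*204 - 1/2870334 = (4546*(-7690))*204 - 1/2870334 = -34958740*204 - 1/2870334 = -7131582960 - 1/2870334 = -20470025043908641/2870334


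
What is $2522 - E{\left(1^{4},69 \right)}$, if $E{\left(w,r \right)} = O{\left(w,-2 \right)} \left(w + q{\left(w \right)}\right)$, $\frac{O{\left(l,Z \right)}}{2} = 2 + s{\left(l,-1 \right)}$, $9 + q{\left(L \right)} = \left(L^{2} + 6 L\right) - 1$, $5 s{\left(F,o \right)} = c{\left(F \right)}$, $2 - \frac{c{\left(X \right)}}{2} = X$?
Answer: $\frac{12658}{5} \approx 2531.6$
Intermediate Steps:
$c{\left(X \right)} = 4 - 2 X$
$s{\left(F,o \right)} = \frac{4}{5} - \frac{2 F}{5}$ ($s{\left(F,o \right)} = \frac{4 - 2 F}{5} = \frac{4}{5} - \frac{2 F}{5}$)
$q{\left(L \right)} = -10 + L^{2} + 6 L$ ($q{\left(L \right)} = -9 - \left(1 - L^{2} - 6 L\right) = -9 + \left(-1 + L^{2} + 6 L\right) = -10 + L^{2} + 6 L$)
$O{\left(l,Z \right)} = \frac{28}{5} - \frac{4 l}{5}$ ($O{\left(l,Z \right)} = 2 \left(2 - \left(- \frac{4}{5} + \frac{2 l}{5}\right)\right) = 2 \left(\frac{14}{5} - \frac{2 l}{5}\right) = \frac{28}{5} - \frac{4 l}{5}$)
$E{\left(w,r \right)} = \left(\frac{28}{5} - \frac{4 w}{5}\right) \left(-10 + w^{2} + 7 w\right)$ ($E{\left(w,r \right)} = \left(\frac{28}{5} - \frac{4 w}{5}\right) \left(w + \left(-10 + w^{2} + 6 w\right)\right) = \left(\frac{28}{5} - \frac{4 w}{5}\right) \left(-10 + w^{2} + 7 w\right)$)
$2522 - E{\left(1^{4},69 \right)} = 2522 - \left(-56 - \frac{4 \left(1^{4}\right)^{3}}{5} + \frac{236 \cdot 1^{4}}{5}\right) = 2522 - \left(-56 - \frac{4 \cdot 1^{3}}{5} + \frac{236}{5} \cdot 1\right) = 2522 - \left(-56 - \frac{4}{5} + \frac{236}{5}\right) = 2522 - - \frac{48}{5} = 2522 + \frac{48}{5} = \frac{12658}{5}$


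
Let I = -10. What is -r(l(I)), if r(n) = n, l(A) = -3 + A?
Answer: 13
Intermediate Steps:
-r(l(I)) = -(-3 - 10) = -1*(-13) = 13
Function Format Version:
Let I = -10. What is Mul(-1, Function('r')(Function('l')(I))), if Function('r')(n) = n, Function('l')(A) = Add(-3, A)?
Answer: 13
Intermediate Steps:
Mul(-1, Function('r')(Function('l')(I))) = Mul(-1, Add(-3, -10)) = Mul(-1, -13) = 13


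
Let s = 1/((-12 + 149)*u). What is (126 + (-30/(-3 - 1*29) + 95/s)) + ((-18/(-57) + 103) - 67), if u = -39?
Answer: -154256211/304 ≈ -5.0742e+5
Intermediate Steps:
s = -1/5343 (s = 1/((-12 + 149)*(-39)) = -1/39/137 = (1/137)*(-1/39) = -1/5343 ≈ -0.00018716)
(126 + (-30/(-3 - 1*29) + 95/s)) + ((-18/(-57) + 103) - 67) = (126 + (-30/(-3 - 1*29) + 95/(-1/5343))) + ((-18/(-57) + 103) - 67) = (126 + (-30/(-3 - 29) + 95*(-5343))) + ((-18*(-1/57) + 103) - 67) = (126 + (-30/(-32) - 507585)) + ((6/19 + 103) - 67) = (126 + (-30*(-1/32) - 507585)) + (1963/19 - 67) = (126 + (15/16 - 507585)) + 690/19 = (126 - 8121345/16) + 690/19 = -8119329/16 + 690/19 = -154256211/304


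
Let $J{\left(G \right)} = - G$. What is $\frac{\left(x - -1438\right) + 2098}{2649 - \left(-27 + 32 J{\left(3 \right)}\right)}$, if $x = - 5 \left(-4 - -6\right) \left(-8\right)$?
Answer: $\frac{904}{693} \approx 1.3045$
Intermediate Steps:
$x = 80$ ($x = - 5 \left(-4 + 6\right) \left(-8\right) = \left(-5\right) 2 \left(-8\right) = \left(-10\right) \left(-8\right) = 80$)
$\frac{\left(x - -1438\right) + 2098}{2649 - \left(-27 + 32 J{\left(3 \right)}\right)} = \frac{\left(80 - -1438\right) + 2098}{2649 - \left(-27 + 32 \left(\left(-1\right) 3\right)\right)} = \frac{\left(80 + 1438\right) + 2098}{2649 + \left(\left(-32\right) \left(-3\right) + 27\right)} = \frac{1518 + 2098}{2649 + \left(96 + 27\right)} = \frac{3616}{2649 + 123} = \frac{3616}{2772} = 3616 \cdot \frac{1}{2772} = \frac{904}{693}$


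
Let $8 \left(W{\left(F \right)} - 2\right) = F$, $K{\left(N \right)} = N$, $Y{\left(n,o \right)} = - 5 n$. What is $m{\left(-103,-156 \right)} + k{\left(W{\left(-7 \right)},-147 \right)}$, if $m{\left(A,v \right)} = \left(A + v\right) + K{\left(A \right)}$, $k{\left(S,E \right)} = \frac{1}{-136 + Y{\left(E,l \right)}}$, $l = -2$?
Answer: $- \frac{216837}{599} \approx -362.0$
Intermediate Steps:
$W{\left(F \right)} = 2 + \frac{F}{8}$
$k{\left(S,E \right)} = \frac{1}{-136 - 5 E}$
$m{\left(A,v \right)} = v + 2 A$ ($m{\left(A,v \right)} = \left(A + v\right) + A = v + 2 A$)
$m{\left(-103,-156 \right)} + k{\left(W{\left(-7 \right)},-147 \right)} = \left(-156 + 2 \left(-103\right)\right) - \frac{1}{136 + 5 \left(-147\right)} = \left(-156 - 206\right) - \frac{1}{136 - 735} = -362 - \frac{1}{-599} = -362 - - \frac{1}{599} = -362 + \frac{1}{599} = - \frac{216837}{599}$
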